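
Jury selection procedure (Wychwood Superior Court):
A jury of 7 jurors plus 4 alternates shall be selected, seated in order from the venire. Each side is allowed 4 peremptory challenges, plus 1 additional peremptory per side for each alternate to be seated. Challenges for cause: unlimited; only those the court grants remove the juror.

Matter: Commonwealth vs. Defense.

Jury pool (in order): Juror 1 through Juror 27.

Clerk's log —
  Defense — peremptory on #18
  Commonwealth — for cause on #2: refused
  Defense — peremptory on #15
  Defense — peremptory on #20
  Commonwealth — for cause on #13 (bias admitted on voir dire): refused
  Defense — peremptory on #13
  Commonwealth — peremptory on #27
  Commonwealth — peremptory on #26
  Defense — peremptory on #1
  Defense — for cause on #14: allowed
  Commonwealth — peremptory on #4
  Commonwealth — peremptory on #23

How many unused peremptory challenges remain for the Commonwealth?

Commonwealth allotment: 4 base + 1 × 4 alternates = 8.
Commonwealth peremptories used: #27, #26, #4, #23 — 4 (for-cause on #2, #13 don't count).
Remaining: 8 − 4 = 4.

4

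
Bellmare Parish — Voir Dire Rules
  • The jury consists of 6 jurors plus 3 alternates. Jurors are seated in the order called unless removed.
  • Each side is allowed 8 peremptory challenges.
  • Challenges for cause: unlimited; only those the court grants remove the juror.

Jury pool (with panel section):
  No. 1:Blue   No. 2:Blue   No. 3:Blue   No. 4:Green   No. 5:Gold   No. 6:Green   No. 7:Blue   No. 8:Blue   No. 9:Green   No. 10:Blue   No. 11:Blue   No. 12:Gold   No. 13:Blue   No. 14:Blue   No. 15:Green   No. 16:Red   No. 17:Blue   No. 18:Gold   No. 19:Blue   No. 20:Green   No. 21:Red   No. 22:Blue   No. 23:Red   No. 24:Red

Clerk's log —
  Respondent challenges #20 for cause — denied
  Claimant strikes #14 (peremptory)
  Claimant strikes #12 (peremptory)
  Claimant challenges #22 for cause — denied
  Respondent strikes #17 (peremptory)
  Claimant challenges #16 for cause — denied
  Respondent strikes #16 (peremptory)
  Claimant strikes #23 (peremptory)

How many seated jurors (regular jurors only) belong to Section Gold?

1

Removed: #12, #14, #16, #17, #23.
Seated jurors 1–6: #1, #2, #3, #4, #5, #6 (alternates #7, #8, #9 not counted).
Of those, in Section Gold: #5 → 1.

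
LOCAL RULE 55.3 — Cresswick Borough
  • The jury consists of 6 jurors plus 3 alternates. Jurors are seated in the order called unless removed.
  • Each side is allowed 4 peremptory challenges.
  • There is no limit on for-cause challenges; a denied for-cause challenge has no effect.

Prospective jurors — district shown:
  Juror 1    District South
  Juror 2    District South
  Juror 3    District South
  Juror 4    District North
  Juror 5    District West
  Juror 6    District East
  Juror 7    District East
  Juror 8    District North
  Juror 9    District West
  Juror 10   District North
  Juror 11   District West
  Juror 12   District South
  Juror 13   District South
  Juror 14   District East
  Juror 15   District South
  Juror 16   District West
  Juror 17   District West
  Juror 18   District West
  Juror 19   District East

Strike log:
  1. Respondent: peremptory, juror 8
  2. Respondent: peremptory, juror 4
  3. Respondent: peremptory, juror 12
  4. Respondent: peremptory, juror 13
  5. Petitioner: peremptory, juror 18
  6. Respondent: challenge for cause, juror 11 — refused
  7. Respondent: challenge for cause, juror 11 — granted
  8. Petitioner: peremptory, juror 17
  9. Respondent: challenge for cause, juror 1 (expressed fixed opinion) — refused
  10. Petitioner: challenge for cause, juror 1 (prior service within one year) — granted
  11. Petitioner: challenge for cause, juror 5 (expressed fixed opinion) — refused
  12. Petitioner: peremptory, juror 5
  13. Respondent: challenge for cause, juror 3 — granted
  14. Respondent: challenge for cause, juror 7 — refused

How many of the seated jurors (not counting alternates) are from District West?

1

Removed: #1, #3, #4, #5, #8, #11, #12, #13, #17, #18.
Seated jurors 1–6: #2, #6, #7, #9, #10, #14 (alternates #15, #16, #19 not counted).
Of those, in District West: #9 → 1.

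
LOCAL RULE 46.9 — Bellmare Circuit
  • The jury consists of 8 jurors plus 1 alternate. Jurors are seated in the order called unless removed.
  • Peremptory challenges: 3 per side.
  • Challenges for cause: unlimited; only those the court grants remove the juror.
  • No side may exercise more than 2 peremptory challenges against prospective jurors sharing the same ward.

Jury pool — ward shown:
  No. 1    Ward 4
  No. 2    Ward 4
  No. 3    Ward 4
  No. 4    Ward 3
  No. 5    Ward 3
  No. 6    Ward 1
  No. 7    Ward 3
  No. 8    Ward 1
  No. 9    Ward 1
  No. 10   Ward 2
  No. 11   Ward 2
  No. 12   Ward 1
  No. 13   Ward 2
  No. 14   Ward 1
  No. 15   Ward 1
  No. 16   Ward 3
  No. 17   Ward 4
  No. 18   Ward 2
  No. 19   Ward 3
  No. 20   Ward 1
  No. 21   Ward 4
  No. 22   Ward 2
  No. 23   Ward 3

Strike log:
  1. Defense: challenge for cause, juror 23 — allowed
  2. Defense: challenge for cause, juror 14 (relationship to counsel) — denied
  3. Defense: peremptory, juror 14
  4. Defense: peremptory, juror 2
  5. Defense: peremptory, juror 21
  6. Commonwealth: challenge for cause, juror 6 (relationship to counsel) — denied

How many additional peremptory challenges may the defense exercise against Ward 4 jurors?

Defense peremptories so far: #14, #2, #21 — 3 of 3 used, 0 left overall.
Against Ward 4: #2, #21 — 2 used; per-ward cap 2 leaves 0.
Binding limit: min(0, 0) = 0.

0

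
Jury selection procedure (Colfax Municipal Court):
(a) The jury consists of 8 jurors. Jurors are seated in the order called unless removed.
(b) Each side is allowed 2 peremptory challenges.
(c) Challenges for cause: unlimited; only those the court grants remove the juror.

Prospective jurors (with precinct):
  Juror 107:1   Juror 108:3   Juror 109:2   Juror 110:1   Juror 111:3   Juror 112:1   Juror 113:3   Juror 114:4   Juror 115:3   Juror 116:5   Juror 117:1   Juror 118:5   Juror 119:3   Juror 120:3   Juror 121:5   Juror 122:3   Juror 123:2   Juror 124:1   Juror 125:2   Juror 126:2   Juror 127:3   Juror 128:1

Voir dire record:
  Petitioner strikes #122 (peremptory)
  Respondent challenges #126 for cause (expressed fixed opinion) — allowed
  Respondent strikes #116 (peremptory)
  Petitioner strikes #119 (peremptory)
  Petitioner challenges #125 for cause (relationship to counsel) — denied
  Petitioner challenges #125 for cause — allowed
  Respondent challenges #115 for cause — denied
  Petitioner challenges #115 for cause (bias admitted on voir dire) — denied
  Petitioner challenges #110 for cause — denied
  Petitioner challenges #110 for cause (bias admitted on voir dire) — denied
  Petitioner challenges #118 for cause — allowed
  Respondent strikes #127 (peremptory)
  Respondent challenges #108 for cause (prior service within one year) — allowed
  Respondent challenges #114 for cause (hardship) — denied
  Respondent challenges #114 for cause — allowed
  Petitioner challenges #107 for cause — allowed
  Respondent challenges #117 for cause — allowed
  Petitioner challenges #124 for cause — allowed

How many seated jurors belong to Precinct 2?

Removed: #107, #108, #114, #116, #117, #118, #119, #122, #124, #125, #126, #127.
Seated jurors 1–8: #109, #110, #111, #112, #113, #115, #120, #121.
Of those, in Precinct 2: #109 → 1.

1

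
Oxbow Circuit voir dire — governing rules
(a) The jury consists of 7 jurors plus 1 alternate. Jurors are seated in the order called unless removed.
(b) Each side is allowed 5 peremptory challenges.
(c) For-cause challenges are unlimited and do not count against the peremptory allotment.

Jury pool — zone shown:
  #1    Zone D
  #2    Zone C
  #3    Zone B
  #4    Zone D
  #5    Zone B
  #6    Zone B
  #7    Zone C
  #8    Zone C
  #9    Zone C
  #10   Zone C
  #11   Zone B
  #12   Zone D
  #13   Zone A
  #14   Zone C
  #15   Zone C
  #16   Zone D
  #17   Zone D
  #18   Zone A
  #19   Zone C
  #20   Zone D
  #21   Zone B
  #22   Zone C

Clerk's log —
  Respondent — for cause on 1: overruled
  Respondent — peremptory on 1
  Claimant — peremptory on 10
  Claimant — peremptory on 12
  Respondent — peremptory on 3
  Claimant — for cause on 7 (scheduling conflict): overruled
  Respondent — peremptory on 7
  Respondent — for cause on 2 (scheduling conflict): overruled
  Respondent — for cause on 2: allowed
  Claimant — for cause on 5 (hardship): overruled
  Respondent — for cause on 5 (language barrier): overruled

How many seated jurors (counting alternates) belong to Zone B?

3

Removed: #1, #2, #3, #7, #10, #12.
Seated (8 incl. alternates): #4, #5, #6, #8, #9, #11, #13, #14.
Of those, in Zone B: #5, #6, #11 → 3.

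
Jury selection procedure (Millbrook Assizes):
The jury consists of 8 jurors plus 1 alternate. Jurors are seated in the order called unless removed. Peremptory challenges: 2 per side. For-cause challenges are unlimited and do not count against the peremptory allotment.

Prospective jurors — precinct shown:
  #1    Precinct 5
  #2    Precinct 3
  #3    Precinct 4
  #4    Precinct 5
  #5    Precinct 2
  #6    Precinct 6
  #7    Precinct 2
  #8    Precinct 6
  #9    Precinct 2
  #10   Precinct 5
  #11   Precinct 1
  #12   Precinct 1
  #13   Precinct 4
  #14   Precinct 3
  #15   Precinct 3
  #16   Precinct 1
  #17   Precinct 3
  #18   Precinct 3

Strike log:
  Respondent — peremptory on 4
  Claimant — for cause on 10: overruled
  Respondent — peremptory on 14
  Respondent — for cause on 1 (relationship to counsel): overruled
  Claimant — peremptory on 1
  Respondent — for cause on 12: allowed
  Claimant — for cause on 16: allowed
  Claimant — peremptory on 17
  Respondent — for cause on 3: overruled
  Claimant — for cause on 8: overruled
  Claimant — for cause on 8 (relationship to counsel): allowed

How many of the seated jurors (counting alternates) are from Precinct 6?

1

Removed: #1, #4, #8, #12, #14, #16, #17.
Seated (9 incl. alternates): #2, #3, #5, #6, #7, #9, #10, #11, #13.
Of those, in Precinct 6: #6 → 1.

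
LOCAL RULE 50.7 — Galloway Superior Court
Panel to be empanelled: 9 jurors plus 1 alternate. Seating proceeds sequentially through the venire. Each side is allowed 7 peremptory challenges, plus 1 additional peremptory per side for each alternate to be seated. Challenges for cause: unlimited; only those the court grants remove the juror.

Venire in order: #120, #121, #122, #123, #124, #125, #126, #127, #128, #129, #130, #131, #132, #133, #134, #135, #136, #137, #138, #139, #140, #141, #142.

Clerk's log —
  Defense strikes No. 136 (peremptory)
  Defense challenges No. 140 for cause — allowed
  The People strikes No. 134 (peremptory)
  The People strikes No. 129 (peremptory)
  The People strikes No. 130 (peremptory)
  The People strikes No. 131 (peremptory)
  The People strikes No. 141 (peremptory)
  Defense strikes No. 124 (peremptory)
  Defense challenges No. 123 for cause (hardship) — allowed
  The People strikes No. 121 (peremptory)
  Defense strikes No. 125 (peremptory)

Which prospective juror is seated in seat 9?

137

Removed: #121, #123, #124, #125, #129, #130, #131, #134, #136, #140, #141.
Filling seats in venire order through position 9: #120, #122, #126, #127, #128, #132, #133, #135, #137.
So seat 9 is #137.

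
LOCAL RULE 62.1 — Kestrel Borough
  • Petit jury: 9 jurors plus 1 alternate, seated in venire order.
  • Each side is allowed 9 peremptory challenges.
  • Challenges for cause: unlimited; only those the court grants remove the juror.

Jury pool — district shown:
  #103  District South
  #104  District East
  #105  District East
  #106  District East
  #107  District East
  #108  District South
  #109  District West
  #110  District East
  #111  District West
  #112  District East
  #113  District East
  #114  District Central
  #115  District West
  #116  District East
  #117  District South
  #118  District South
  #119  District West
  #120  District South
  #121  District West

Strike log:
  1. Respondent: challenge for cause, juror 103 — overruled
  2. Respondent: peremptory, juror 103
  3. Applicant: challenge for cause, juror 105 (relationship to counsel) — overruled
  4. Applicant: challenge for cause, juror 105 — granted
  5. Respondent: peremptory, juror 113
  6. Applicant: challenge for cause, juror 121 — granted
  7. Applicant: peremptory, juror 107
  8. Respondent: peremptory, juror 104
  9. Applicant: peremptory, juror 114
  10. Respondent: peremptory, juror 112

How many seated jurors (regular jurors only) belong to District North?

Removed: #103, #104, #105, #107, #112, #113, #114, #121.
Seated jurors 1–9: #106, #108, #109, #110, #111, #115, #116, #117, #118 (alternates #119 not counted).
None of those are in District North → 0.

0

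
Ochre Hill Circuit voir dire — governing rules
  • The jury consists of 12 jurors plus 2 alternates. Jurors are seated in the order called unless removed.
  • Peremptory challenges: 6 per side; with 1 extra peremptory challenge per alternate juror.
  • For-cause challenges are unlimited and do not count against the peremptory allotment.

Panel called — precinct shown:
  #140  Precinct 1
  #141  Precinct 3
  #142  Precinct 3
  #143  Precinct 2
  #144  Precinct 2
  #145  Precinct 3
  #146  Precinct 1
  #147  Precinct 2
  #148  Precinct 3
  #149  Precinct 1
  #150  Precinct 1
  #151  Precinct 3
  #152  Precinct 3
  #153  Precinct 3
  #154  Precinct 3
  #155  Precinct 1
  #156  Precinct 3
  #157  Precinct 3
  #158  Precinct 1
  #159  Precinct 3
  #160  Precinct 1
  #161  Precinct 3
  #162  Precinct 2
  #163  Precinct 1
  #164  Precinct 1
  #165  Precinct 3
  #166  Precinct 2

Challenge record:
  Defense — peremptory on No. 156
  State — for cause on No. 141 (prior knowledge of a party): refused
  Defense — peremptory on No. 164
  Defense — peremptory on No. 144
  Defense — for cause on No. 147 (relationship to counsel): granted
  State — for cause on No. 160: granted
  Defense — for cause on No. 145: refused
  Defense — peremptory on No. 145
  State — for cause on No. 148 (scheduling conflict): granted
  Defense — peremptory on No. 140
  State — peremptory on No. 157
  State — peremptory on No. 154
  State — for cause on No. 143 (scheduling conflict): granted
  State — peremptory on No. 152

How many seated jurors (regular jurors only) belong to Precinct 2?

Removed: #140, #143, #144, #145, #147, #148, #152, #154, #156, #157, #160, #164.
Seated jurors 1–12: #141, #142, #146, #149, #150, #151, #153, #155, #158, #159, #161, #162 (alternates #163, #165 not counted).
Of those, in Precinct 2: #162 → 1.

1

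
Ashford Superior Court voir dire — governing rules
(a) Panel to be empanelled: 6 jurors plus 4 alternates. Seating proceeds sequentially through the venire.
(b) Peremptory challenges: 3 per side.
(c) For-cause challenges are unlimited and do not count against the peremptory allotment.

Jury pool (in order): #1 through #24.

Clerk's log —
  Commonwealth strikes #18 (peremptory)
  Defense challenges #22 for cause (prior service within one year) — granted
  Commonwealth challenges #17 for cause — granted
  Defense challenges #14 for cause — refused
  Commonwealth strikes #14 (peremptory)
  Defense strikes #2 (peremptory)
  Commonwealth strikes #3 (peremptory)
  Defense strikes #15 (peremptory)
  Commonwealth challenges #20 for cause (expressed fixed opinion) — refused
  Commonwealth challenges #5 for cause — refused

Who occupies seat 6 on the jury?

8

Removed: #2, #3, #14, #15, #17, #18, #22. (#5, #20 stay — for-cause denied.)
Seating in order: seats 1–6 → #1, #4, #5, #6, #7, #8; alternates → #9, #10, #11, #12.
So seat 6 is #8.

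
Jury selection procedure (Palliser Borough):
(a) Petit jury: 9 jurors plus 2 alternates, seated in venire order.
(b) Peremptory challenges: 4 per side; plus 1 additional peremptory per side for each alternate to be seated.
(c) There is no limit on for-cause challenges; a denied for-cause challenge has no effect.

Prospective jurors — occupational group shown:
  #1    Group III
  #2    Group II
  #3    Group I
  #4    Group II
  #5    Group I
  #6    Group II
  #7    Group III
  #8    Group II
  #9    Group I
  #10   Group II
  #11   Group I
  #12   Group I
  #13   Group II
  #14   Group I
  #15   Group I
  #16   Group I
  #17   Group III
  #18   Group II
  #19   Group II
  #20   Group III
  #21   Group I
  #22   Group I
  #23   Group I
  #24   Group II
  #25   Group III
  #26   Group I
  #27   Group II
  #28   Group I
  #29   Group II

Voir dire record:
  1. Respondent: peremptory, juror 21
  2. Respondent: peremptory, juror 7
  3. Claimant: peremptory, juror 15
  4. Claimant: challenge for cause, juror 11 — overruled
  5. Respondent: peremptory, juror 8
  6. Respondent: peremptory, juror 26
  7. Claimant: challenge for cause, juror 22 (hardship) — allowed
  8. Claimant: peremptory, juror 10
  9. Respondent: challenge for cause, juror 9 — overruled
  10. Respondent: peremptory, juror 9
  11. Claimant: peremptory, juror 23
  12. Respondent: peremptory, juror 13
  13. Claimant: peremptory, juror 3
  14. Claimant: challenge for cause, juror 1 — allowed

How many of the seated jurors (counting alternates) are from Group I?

5

Removed: #1, #3, #7, #8, #9, #10, #13, #15, #21, #22, #23, #26.
Seated (11 incl. alternates): #2, #4, #5, #6, #11, #12, #14, #16, #17, #18, #19.
Of those, in Group I: #5, #11, #12, #14, #16 → 5.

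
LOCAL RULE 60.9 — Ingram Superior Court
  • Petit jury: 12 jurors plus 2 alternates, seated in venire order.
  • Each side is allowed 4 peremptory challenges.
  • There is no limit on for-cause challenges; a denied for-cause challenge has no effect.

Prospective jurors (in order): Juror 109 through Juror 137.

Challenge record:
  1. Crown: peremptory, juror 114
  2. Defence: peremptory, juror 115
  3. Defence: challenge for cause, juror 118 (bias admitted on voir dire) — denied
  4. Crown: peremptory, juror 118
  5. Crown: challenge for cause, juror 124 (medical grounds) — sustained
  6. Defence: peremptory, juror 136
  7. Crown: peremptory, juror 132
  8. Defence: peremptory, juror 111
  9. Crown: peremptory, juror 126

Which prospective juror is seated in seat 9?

121

Removed: #111, #114, #115, #118, #124, #126, #132, #136.
Seating in order: seats 1–12 → #109, #110, #112, #113, #116, #117, #119, #120, #121, #122, #123, #125; alternates → #127, #128.
So seat 9 is #121.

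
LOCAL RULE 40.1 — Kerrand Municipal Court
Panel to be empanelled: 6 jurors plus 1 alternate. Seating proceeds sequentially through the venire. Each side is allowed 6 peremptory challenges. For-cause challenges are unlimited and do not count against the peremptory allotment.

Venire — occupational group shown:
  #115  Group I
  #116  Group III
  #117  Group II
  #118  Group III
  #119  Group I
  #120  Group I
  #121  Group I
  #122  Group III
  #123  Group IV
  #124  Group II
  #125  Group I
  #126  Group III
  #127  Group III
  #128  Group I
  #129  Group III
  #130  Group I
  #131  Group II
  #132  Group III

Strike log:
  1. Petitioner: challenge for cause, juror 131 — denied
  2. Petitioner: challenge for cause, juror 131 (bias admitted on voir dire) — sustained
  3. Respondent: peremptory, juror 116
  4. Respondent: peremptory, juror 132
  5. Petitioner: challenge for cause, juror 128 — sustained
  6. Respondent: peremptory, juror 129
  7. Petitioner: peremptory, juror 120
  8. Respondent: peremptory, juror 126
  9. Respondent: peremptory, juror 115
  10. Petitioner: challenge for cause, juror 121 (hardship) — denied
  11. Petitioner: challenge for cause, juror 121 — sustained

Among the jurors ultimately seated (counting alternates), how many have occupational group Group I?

2

Removed: #115, #116, #120, #121, #126, #128, #129, #131, #132.
Seated (7 incl. alternates): #117, #118, #119, #122, #123, #124, #125.
Of those, in Group I: #119, #125 → 2.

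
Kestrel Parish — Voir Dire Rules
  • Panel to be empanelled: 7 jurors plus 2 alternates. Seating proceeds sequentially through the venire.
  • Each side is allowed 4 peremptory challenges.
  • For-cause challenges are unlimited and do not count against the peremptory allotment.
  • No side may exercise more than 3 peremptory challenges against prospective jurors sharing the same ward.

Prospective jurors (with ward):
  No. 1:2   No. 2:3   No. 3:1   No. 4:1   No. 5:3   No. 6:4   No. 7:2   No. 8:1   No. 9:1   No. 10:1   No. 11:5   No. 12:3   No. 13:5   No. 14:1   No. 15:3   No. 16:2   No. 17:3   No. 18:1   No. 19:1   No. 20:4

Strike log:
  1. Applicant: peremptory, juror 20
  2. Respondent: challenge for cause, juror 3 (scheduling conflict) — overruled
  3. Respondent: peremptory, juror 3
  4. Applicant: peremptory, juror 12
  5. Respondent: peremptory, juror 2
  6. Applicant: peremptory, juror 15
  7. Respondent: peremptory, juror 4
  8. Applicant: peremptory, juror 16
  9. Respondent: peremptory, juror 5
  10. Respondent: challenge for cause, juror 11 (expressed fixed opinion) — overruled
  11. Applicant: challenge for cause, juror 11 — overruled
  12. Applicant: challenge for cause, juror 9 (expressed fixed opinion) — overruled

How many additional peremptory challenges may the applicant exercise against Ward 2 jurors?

0

Applicant peremptories so far: #20, #12, #15, #16 — 4 of 4 used, 0 left overall.
Against Ward 2: #16 — 1 used; per-ward cap 3 leaves 2.
Binding limit: min(0, 2) = 0.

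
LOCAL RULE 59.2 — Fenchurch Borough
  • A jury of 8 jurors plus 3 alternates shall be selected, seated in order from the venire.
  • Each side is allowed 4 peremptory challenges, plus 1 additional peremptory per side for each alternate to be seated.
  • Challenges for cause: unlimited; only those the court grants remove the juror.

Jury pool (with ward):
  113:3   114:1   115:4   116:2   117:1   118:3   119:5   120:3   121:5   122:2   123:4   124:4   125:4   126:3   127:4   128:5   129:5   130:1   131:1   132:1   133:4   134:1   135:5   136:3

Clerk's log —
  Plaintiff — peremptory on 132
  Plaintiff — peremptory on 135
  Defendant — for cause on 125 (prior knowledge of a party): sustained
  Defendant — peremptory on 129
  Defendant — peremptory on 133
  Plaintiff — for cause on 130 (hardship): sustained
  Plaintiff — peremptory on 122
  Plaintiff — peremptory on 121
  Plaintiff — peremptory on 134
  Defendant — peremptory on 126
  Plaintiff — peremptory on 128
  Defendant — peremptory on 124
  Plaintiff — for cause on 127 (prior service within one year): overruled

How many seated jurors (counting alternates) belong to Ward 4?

3

Removed: #121, #122, #124, #125, #126, #128, #129, #130, #132, #133, #134, #135.
Seated (11 incl. alternates): #113, #114, #115, #116, #117, #118, #119, #120, #123, #127, #131.
Of those, in Ward 4: #115, #123, #127 → 3.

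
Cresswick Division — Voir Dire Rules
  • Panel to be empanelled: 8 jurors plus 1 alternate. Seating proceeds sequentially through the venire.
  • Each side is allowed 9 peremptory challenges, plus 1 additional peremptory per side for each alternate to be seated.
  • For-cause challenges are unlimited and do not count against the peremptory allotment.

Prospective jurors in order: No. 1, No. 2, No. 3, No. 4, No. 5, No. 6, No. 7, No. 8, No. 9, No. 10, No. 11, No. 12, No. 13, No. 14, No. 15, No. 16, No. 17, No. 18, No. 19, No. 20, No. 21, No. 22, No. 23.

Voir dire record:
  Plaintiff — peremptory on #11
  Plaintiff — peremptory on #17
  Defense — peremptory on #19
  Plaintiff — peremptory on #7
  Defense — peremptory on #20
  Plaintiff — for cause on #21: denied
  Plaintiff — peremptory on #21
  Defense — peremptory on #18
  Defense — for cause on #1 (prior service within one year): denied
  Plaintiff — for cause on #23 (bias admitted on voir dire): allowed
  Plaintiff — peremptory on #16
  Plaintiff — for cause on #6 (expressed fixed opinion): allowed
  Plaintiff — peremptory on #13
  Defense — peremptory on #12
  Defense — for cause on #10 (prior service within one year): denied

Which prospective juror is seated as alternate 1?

14

Removed: #6, #7, #11, #12, #13, #16, #17, #18, #19, #20, #21, #23. (#1, #10 stay — for-cause denied.)
Seating in order: seats 1–8 → #1, #2, #3, #4, #5, #8, #9, #10; alternates → #14.
So alternate 1 is #14.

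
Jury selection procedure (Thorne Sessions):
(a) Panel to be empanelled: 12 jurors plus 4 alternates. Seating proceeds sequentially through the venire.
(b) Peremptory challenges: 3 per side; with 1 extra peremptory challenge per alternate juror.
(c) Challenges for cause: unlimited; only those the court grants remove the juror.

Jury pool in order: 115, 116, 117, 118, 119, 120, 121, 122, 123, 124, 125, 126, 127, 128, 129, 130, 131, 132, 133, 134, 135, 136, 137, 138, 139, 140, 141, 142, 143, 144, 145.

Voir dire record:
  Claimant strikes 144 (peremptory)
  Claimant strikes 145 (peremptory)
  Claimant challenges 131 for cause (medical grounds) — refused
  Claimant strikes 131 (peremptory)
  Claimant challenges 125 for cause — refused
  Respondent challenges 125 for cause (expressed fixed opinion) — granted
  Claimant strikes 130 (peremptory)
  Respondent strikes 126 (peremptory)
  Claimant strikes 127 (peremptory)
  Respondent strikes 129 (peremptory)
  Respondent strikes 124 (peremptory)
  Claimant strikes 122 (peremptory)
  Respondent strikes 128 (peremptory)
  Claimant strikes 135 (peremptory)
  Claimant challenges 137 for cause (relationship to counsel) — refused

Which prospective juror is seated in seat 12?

Removed: #122, #124, #125, #126, #127, #128, #129, #130, #131, #135, #144, #145. (#137 stays — for-cause denied.)
Seating in order: seats 1–12 → #115, #116, #117, #118, #119, #120, #121, #123, #132, #133, #134, #136; alternates → #137, #138, #139, #140.
So seat 12 is #136.

136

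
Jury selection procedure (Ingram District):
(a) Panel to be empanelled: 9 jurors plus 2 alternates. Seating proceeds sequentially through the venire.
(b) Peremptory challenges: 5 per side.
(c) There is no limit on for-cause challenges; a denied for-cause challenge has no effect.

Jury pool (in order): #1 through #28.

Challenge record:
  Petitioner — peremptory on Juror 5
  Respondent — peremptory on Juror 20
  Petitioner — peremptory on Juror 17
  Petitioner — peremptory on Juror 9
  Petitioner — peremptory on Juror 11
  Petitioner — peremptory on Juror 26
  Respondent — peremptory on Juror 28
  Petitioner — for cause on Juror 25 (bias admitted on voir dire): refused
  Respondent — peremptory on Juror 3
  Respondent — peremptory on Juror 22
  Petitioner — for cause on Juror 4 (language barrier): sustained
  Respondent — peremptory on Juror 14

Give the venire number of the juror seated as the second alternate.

18

Removed: #3, #4, #5, #9, #11, #14, #17, #20, #22, #26, #28. (#25 stays — for-cause denied.)
Filling seats in venire order through position 11: #1, #2, #6, #7, #8, #10, #12, #13, #15, #16, #18.
So alternate 2 is #18.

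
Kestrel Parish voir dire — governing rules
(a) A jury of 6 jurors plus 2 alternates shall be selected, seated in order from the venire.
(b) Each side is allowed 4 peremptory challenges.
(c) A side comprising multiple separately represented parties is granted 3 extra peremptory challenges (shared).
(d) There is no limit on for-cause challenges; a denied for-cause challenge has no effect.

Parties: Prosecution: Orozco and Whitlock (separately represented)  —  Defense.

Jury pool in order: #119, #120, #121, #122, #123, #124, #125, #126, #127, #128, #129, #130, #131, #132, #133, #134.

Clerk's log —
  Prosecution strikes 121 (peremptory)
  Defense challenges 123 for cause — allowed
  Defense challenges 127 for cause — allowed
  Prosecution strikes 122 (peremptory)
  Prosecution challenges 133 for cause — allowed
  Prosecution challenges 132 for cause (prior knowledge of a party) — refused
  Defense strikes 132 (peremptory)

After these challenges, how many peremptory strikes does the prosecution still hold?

5

Prosecution allotment: 4 base + 3 multi-party = 7.
Prosecution peremptories used: #121, #122 — 2 (for-cause on #133, #132 don't count).
Remaining: 7 − 2 = 5.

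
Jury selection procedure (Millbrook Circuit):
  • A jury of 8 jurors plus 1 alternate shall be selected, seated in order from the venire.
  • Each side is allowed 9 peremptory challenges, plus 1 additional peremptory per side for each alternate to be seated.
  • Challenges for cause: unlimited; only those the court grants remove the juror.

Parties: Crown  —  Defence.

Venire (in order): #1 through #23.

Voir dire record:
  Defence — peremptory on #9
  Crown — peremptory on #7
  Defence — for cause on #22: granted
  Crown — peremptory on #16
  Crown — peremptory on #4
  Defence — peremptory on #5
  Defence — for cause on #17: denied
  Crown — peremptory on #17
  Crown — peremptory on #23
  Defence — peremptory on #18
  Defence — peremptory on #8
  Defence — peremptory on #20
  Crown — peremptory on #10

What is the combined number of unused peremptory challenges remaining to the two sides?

Crown allotment: 9 base + 1 × 1 alternate = 10. Defence allotment: 9 base + 1 × 1 alternate = 10.
Crown peremptories used: #7, #16, #4, #17, #23, #10 — 6.
Defence peremptories used: #9, #5, #18, #8, #20 — 5 (for-cause on #22, #17 don't count).
Remaining: (10 − 6) + (10 − 5) = 9.

9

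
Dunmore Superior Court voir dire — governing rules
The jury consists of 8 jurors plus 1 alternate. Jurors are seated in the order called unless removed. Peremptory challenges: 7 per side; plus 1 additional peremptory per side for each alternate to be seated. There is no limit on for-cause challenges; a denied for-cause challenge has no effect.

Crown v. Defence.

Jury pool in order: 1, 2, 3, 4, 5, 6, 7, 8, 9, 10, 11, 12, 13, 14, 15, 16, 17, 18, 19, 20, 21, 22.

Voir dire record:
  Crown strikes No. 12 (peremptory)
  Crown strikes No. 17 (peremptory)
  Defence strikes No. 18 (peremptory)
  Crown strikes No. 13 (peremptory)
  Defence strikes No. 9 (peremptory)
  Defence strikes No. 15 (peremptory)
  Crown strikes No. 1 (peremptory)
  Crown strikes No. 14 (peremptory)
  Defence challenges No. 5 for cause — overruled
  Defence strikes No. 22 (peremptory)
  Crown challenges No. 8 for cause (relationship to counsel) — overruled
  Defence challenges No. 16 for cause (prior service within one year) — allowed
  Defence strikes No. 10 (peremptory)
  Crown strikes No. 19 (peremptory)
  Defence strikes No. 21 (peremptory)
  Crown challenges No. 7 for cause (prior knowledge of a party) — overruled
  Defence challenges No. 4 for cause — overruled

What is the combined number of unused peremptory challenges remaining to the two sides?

4

Crown allotment: 7 base + 1 × 1 alternate = 8. Defence allotment: 7 base + 1 × 1 alternate = 8.
Crown peremptories used: #12, #17, #13, #1, #14, #19 — 6 (for-cause on #8, #7 don't count).
Defence peremptories used: #18, #9, #15, #22, #10, #21 — 6 (for-cause on #5, #16, #4 don't count).
Remaining: (8 − 6) + (8 − 6) = 4.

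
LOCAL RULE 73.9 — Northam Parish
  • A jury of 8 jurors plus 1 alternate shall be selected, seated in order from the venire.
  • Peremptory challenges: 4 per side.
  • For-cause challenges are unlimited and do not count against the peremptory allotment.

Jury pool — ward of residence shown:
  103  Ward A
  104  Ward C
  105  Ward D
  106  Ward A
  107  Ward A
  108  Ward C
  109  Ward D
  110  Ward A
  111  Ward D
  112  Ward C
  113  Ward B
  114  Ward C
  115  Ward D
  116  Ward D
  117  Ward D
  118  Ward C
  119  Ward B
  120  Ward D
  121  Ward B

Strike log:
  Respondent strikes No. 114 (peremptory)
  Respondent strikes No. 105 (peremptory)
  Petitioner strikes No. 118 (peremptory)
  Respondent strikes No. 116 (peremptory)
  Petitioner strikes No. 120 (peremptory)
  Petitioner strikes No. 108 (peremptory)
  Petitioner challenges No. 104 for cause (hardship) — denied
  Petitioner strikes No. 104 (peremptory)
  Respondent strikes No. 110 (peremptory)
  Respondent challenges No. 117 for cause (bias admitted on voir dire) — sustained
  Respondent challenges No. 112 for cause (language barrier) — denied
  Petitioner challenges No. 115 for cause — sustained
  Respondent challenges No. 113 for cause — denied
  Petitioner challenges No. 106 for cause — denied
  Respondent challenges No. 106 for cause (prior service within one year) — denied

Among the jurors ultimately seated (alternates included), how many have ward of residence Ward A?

3

Removed: #104, #105, #108, #110, #114, #115, #116, #117, #118, #120.
Seated (9 incl. alternates): #103, #106, #107, #109, #111, #112, #113, #119, #121.
Of those, in Ward A: #103, #106, #107 → 3.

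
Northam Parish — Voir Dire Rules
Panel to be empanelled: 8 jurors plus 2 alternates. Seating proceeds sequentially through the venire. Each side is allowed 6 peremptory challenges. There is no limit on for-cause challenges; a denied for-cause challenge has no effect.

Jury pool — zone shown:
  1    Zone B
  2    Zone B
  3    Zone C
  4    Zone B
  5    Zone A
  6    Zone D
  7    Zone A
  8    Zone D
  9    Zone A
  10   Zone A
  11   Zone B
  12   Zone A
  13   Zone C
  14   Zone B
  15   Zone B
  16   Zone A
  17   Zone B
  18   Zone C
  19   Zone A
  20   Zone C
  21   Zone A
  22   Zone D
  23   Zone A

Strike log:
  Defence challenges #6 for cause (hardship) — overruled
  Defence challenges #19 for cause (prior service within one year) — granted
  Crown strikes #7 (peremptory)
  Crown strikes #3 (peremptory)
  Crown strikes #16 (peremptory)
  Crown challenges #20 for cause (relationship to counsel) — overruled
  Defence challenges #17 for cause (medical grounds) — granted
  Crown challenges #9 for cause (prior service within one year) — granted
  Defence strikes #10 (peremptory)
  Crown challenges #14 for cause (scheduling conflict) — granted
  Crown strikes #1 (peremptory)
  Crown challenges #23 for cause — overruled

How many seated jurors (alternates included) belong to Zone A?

Removed: #1, #3, #7, #9, #10, #14, #16, #17, #19.
Seated (10 incl. alternates): #2, #4, #5, #6, #8, #11, #12, #13, #15, #18.
Of those, in Zone A: #5, #12 → 2.

2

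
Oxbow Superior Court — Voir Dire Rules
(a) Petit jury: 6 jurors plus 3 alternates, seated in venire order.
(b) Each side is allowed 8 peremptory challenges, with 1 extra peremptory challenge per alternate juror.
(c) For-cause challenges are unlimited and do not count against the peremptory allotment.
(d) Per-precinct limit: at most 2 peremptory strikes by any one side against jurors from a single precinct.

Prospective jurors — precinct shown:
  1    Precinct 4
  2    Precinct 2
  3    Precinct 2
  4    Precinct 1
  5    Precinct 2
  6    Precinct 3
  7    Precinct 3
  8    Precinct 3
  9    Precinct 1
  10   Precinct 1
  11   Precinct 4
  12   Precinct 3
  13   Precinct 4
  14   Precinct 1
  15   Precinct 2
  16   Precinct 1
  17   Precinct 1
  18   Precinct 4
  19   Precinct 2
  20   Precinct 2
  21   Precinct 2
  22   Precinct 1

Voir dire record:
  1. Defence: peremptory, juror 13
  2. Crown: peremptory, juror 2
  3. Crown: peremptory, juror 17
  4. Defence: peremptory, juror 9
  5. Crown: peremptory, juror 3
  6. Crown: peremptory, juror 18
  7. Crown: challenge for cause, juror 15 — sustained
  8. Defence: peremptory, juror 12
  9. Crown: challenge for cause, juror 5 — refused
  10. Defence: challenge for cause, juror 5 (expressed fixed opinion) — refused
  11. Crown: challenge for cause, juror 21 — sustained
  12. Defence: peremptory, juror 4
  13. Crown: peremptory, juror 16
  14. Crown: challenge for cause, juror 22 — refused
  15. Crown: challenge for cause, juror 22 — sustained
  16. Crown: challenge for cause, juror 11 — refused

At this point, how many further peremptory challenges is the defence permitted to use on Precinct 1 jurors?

0

Defence peremptories so far: #13, #9, #12, #4 — 4 of 11 used, 7 left overall.
Against Precinct 1: #9, #4 — 2 used; per-precinct cap 2 leaves 0.
Binding limit: min(7, 0) = 0.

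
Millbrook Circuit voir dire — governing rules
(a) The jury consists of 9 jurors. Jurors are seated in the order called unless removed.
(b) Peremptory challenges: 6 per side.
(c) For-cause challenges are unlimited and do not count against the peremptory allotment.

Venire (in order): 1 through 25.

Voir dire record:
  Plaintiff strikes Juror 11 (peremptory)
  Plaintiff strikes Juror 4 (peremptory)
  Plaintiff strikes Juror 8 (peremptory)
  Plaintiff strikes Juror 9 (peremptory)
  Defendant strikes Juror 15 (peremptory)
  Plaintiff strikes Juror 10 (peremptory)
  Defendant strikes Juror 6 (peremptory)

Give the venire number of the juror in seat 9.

16

Removed: #4, #6, #8, #9, #10, #11, #15.
Seating in order: seats 1–9 → #1, #2, #3, #5, #7, #12, #13, #14, #16.
So seat 9 is #16.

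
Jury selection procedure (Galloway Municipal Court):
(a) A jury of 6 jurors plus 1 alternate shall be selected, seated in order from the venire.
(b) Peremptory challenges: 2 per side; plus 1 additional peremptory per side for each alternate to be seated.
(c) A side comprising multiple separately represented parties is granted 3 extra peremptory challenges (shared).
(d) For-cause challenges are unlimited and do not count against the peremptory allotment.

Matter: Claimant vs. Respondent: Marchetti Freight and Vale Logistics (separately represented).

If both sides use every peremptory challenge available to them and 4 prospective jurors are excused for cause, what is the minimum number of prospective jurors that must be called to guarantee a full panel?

Seats to fill: 6 + 1 alternates = 7.
Peremptories — Claimant: 2 + 1×1 = 3; Respondent: 2 + 1×1 + 3 = 6; total 9.
For-cause removals: 4.
Minimum venire: 7 + 9 + 4 = 20.

20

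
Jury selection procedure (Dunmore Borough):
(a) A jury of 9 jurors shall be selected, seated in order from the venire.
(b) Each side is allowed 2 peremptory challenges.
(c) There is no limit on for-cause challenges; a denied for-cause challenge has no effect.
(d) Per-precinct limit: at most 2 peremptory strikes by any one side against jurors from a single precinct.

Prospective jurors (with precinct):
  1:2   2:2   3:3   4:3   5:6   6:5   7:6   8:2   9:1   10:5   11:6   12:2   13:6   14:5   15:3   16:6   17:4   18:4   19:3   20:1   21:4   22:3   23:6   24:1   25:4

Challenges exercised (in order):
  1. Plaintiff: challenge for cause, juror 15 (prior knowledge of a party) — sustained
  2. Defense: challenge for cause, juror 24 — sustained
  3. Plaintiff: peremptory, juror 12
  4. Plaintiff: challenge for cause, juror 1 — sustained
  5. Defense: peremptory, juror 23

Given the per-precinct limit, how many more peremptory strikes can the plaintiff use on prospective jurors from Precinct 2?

Plaintiff peremptories so far: #12 — 1 of 2 used, 1 left overall.
Against Precinct 2: #12 — 1 used; per-precinct cap 2 leaves 1.
Binding limit: min(1, 1) = 1.

1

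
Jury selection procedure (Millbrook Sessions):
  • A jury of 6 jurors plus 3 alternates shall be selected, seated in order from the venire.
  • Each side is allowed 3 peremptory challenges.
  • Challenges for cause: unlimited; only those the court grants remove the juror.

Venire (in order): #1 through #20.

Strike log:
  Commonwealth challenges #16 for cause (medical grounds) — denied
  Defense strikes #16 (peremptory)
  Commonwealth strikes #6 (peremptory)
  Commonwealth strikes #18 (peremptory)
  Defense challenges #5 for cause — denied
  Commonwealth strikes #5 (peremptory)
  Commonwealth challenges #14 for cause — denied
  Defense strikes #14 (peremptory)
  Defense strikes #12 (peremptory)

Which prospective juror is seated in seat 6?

Removed: #5, #6, #12, #14, #16, #18.
Seating in order: seats 1–6 → #1, #2, #3, #4, #7, #8; alternates → #9, #10, #11.
So seat 6 is #8.

8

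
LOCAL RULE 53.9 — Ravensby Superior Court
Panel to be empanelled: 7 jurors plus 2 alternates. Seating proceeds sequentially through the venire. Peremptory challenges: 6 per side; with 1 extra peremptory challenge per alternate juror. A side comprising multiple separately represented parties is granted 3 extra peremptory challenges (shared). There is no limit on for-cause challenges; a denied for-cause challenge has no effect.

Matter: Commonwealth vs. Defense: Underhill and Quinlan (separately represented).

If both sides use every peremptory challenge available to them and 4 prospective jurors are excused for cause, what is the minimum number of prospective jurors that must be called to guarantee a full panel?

32

Seats to fill: 7 + 2 alternates = 9.
Peremptories — Commonwealth: 6 + 1×2 = 8; Defense: 6 + 1×2 + 3 = 11; total 19.
For-cause removals: 4.
Minimum venire: 9 + 19 + 4 = 32.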